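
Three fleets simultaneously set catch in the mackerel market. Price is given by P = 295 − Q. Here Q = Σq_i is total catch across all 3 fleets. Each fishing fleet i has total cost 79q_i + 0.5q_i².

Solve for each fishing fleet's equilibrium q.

A representative fishing fleet's profit is π_i = q_i(295 − Q) − 79q_i − 0.5q_i², with Q = q_i + Σ_{j≠i} q_j.
First-order condition: 216 − 3q_i − Σ_{j≠i} q_j = 0.
In a symmetric equilibrium every fishing fleet chooses the same q, so Σ_{j≠i} q_j = 2q. The condition becomes 216 − 5q = 0, giving q = 216/5 = 43.2.

43.2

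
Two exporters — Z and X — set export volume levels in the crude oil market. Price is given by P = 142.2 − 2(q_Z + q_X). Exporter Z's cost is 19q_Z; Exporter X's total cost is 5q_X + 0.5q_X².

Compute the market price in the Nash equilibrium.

61.7

Exporter Z's profit: π = q_Z(142.2 − 2(q_Z + q_X)) − 19q_Z.
∂π/∂q_Z = 123.2 − 4q_Z − 2q_X = 0, so q_Z = 30.8 − 0.5q_X.
For X: ∂π/∂q_X = 137.2 − 5q_X − 2q_Z = 0 ⇒ q_X = 27.44 − 0.4q_Z.
Solving the two reaction functions simultaneously: (1 − (−0.5)(−0.4))q_Z = 30.8 − 0.5·27.44, so 0.8q_Z = 17.08 and q_Z = 21.35.
Then q_X = 27.44 − 0.4·21.35 = 18.9.
Equilibrium price: P = 142.2 − 2·40.25 = 61.7.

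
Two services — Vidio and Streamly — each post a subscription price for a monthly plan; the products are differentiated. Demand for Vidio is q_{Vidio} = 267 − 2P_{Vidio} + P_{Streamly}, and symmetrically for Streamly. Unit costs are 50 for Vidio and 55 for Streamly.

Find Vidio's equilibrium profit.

Vidio's profit: π = (P_{Vidio} − 50)(267 − 2P_{Vidio} + P_{Streamly}).
∂π/∂P_{Vidio} = 367 − 4P_{Vidio} + P_{Streamly} = 0 ⇒ P_{Vidio} = 91.75 + 0.25P_{Streamly}.
Similarly P_{Streamly} = 94.25 + 0.25P_{Vidio}.
Solving the two reaction functions simultaneously: (1 − (0.25)(0.25))P_{Vidio} = 91.75 + 0.25·94.25, so 0.9375P_{Vidio} = 115.3125 and P_{Vidio} = 123.
Then P_{Streamly} = 94.25 + 0.25·123 = 125.
q_{Vidio} = 267 − 2·123 + 125 = 146.
Profit = (123 − 50)·146 = 10658.

10658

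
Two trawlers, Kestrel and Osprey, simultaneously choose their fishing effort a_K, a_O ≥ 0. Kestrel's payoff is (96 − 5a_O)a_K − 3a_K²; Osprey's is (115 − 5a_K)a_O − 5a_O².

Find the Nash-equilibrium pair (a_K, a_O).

Expanding Kestrel's payoff: 96a_K − 5a_Oa_K − 3a_K².
∂π/∂a_K = 96 − 5a_O − 6a_K = 0, so a_K = 16 − (5/6)a_O.
Likewise for Osprey: a_O = 11.5 − 0.5a_K.
Solving the two reaction functions simultaneously: (1 − (−5/6)(−0.5))a_K = 16 − (5/6)·11.5, so (7/12)a_K = 77/12 and a_K = 11.
Then a_O = 11.5 − 0.5·11 = 6.

11, 6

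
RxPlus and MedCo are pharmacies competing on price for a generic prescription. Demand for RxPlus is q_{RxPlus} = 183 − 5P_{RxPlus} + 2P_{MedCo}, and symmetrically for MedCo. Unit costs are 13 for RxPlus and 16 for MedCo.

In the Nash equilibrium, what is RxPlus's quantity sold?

RxPlus's profit: π = (P_{RxPlus} − 13)(183 − 5P_{RxPlus} + 2P_{MedCo}).
∂π/∂P_{RxPlus} = 248 − 10P_{RxPlus} + 2P_{MedCo} = 0 ⇒ P_{RxPlus} = 24.8 + 0.2P_{MedCo}.
Similarly P_{MedCo} = 26.3 + 0.2P_{RxPlus}.
Substituting the second reaction function into the first: P_{RxPlus} = 24.8 + 0.2(26.3 + 0.2P_{RxPlus}), which gives 0.96P_{RxPlus} = 30.06 ⇒ P_{RxPlus} = 31.3125.
Then P_{MedCo} = 26.3 + 0.2·31.3125 = 32.5625.
q_{RxPlus} = 183 − 5·31.3125 + 2·32.5625 = 91.5625.

91.5625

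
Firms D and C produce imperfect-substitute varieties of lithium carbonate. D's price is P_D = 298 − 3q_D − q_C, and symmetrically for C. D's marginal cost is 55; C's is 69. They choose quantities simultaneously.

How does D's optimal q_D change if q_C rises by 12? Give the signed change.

-2

Firm D's profit: π = q_D(298 − 3q_D − q_C) − 55q_D.
∂π/∂q_D = 243 − 6q_D − q_C = 0 ⇒ q_D = 40.5 − (1/6)q_C.
The reaction-function slope is −1/6, so a 12-unit rise in q_C moves q_D by −1/6 × 12 = −2. D's best response falls — the actions are strategic substitutes.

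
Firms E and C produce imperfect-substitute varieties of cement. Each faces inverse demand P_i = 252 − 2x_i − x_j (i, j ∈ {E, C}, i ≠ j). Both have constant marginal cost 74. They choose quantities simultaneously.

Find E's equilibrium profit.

Firm E's profit: π = x_E(252 − 2x_E − x_C) − 74x_E.
∂π/∂x_E = 178 − 4x_E − x_C = 0 ⇒ x_E = 44.5 − 0.25x_C.
By symmetry x_C = x_E; substituting into the reaction function, 1.25x_E = 44.5 and x_E = 35.6.
P_E = 252 − 2·35.6 − 35.6 = 145.2.
Profit = (145.2 − 74)·35.6 = 2534.72.

2534.72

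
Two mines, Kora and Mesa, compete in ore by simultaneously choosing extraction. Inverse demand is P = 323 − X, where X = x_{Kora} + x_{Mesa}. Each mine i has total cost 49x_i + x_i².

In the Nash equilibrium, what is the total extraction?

109.6

Mine Kora's profit: π = x_{Kora}(323 − (x_{Kora} + x_{Mesa})) − 49x_{Kora} − x_{Kora}².
∂π/∂x_{Kora} = 274 − 4x_{Kora} − x_{Mesa} = 0, so x_{Kora} = 68.5 − 0.25x_{Mesa}.
By symmetry x_{Mesa} = x_{Kora}; substituting into the reaction function, 1.25x_{Kora} = 68.5 and x_{Kora} = 54.8.
Total extraction: 54.8 + 54.8 = 109.6.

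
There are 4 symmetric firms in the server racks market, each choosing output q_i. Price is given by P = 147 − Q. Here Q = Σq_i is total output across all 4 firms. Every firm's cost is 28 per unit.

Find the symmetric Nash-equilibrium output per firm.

23.8

A representative firm's profit is π_i = q_i(147 − Q) − 28q_i, with Q = q_i + Σ_{j≠i} q_j.
First-order condition: 119 − 2q_i − Σ_{j≠i} q_j = 0.
In a symmetric equilibrium every firm chooses the same q, so Σ_{j≠i} q_j = 3q. The condition becomes 119 − 5q = 0, giving q = 119/5 = 23.8.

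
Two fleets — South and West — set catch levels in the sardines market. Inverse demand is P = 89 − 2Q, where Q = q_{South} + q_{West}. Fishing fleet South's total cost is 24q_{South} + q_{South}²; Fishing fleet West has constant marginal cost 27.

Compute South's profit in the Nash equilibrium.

138.72

Fishing fleet South's profit: π = q_{South}(89 − 2(q_{South} + q_{West})) − 24q_{South} − q_{South}².
∂π/∂q_{South} = 65 − 6q_{South} − 2q_{West} = 0, so q_{South} = 65/6 − (1/3)q_{West}.
For West: ∂π/∂q_{West} = 62 − 4q_{West} − 2q_{South} = 0 ⇒ q_{West} = 15.5 − 0.5q_{South}.
Plugging q_{West} into South's best response: q_{South} = 65/6 − (1/3)(15.5 − 0.5q_{South}) ⇒ (5/6)q_{South} = 17/3, so q_{South} = 6.8.
Then q_{West} = 15.5 − 0.5·6.8 = 12.1.
Price P = 89 − 2·18.9 = 51.2.
South's profit: (51.2 − 24)·6.8 − (6.8)² = 138.72.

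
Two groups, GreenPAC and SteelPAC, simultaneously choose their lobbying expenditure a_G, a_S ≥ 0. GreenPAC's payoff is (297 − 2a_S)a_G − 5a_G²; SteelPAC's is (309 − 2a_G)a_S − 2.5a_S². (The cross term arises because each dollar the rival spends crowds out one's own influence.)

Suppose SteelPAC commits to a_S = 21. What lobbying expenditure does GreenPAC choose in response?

25.5

Expanding GreenPAC's payoff: 297a_G − 2a_Sa_G − 5a_G².
∂π/∂a_G = 297 − 2a_S − 10a_G = 0, so a_G = 29.7 − 0.2a_S.
At a_S = 21: a_G = 29.7 − 0.2·21 = 25.5.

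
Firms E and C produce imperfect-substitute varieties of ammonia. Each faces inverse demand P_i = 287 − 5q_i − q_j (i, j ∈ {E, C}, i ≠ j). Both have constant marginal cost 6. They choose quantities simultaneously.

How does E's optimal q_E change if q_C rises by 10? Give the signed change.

-1

Firm E's profit: π = q_E(287 − 5q_E − q_C) − 6q_E.
∂π/∂q_E = 281 − 10q_E − q_C = 0 ⇒ q_E = 28.1 − 0.1q_C.
The reaction-function slope is −0.1, so a 10-unit rise in q_C moves q_E by −0.1 × 10 = −1. E's best response falls — the actions are strategic substitutes.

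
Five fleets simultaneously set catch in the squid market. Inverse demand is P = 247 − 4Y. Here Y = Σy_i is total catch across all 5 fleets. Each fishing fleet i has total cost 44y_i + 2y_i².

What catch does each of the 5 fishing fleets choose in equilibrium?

A representative fishing fleet's profit is π_i = y_i(247 − 4Y) − 44y_i − 2y_i², with Y = y_i + Σ_{j≠i} y_j.
First-order condition: 203 − 12y_i − 4Σ_{j≠i} y_j = 0.
Imposing symmetry (y_j = y for all j) turns Σ_{j≠i} y_j into 4y, so 203 = 28y and y = 7.25.

7.25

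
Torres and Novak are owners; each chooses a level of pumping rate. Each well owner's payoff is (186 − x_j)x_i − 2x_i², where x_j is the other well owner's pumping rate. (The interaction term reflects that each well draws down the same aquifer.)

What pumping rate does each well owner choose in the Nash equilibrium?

37.2

Torres's payoff is (186 − x_N)x_T − 2x_T².
∂π/∂x_T = 186 − x_N − 4x_T = 0, so x_T = 46.5 − 0.25x_N.
By symmetry x_N = x_T; substituting into the reaction function, 1.25x_T = 46.5 and x_T = 37.2.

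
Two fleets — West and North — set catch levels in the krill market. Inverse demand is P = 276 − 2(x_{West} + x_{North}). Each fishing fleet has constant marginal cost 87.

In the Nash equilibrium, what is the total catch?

Fishing fleet West's profit: π = x_{West}(276 − 2(x_{West} + x_{North})) − 87x_{West}.
∂π/∂x_{West} = 189 − 4x_{West} − 2x_{North} = 0, so x_{West} = 47.25 − 0.5x_{North}.
The game is symmetric, so in equilibrium x_{North} = x_{West}: the reaction function gives 1.5x_{West} = 47.25, hence x_{West} = 31.5.
Total catch: 31.5 + 31.5 = 63.

63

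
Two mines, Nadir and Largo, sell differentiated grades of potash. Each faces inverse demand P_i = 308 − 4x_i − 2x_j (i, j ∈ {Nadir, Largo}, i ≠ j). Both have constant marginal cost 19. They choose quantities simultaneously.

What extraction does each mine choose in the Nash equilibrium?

28.9

Mine Nadir's profit: π = x_{Nadir}(308 − 4x_{Nadir} − 2x_{Largo}) − 19x_{Nadir}.
∂π/∂x_{Nadir} = 289 − 8x_{Nadir} − 2x_{Largo} = 0 ⇒ x_{Nadir} = 36.125 − 0.25x_{Largo}.
Setting x_{Nadir} = x_{Largo} in the reaction function: x_{Nadir} = 36.125 − 0.25x_{Nadir}, so x_{Nadir} = 36.125 / 1.25 = 28.9.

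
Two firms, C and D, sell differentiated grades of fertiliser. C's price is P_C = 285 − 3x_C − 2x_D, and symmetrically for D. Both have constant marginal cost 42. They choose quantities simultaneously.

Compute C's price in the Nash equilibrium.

Firm C's profit: π = x_C(285 − 3x_C − 2x_D) − 42x_C.
∂π/∂x_C = 243 − 6x_C − 2x_D = 0 ⇒ x_C = 40.5 − (1/3)x_D.
Setting x_C = x_D in the reaction function: x_C = 40.5 − (1/3)x_C, so x_C = 40.5 / (4/3) = 30.375.
P_C = 285 − 3·30.375 − 2·30.375 = 133.125.

133.125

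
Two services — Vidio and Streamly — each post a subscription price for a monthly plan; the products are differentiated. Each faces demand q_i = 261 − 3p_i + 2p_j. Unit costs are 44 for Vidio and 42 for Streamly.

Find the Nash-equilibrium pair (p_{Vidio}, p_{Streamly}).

97.875, 97.125

Vidio's profit: π = (p_{Vidio} − 44)(261 − 3p_{Vidio} + 2p_{Streamly}).
∂π/∂p_{Vidio} = 393 − 6p_{Vidio} + 2p_{Streamly} = 0 ⇒ p_{Vidio} = 65.5 + (1/3)p_{Streamly}.
Similarly p_{Streamly} = 64.5 + (1/3)p_{Vidio}.
Plugging p_{Streamly} into Vidio's best response: p_{Vidio} = 65.5 + (1/3)(64.5 + (1/3)p_{Vidio}) ⇒ (8/9)p_{Vidio} = 87, so p_{Vidio} = 97.875.
Then p_{Streamly} = 64.5 + (1/3)·97.875 = 97.125.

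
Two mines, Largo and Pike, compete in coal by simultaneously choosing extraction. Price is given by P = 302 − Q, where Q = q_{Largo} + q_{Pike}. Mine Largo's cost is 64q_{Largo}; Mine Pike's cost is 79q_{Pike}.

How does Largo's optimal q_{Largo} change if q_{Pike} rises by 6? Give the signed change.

Mine Largo's profit: π = q_{Largo}(302 − (q_{Largo} + q_{Pike})) − 64q_{Largo}.
∂π/∂q_{Largo} = 238 − 2q_{Largo} − q_{Pike} = 0, so q_{Largo} = 119 − 0.5q_{Pike}.
The reaction-function slope is −0.5, so a 6-unit rise in q_{Pike} moves q_{Largo} by −0.5 × 6 = −3. Largo's best response falls — the actions are strategic substitutes.

-3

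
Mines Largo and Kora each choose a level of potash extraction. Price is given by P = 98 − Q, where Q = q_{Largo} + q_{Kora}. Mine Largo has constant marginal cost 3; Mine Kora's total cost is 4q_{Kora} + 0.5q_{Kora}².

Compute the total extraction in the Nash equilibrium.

56.8

Mine Largo's profit: π = q_{Largo}(98 − (q_{Largo} + q_{Kora})) − 3q_{Largo}.
∂π/∂q_{Largo} = 95 − 2q_{Largo} − q_{Kora} = 0, so q_{Largo} = 47.5 − 0.5q_{Kora}.
For Kora: ∂π/∂q_{Kora} = 94 − 3q_{Kora} − q_{Largo} = 0 ⇒ q_{Kora} = 94/3 − (1/3)q_{Largo}.
Substituting the second reaction function into the first: q_{Largo} = 47.5 − 0.5(94/3 − (1/3)q_{Largo}), which gives (5/6)q_{Largo} = 191/6 ⇒ q_{Largo} = 38.2.
Then q_{Kora} = 94/3 − (1/3)·38.2 = 18.6.
Total extraction: 38.2 + 18.6 = 56.8.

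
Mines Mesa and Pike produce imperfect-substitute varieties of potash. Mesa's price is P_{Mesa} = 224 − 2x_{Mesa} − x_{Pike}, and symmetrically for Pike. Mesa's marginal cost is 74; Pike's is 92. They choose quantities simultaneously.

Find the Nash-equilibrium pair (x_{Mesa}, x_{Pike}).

Mine Mesa's profit: π = x_{Mesa}(224 − 2x_{Mesa} − x_{Pike}) − 74x_{Mesa}.
∂π/∂x_{Mesa} = 150 − 4x_{Mesa} − x_{Pike} = 0 ⇒ x_{Mesa} = 37.5 − 0.25x_{Pike}.
Similarly x_{Pike} = 33 − 0.25x_{Mesa}.
Plugging x_{Pike} into Mesa's best response: x_{Mesa} = 37.5 − 0.25(33 − 0.25x_{Mesa}) ⇒ 0.9375x_{Mesa} = 29.25, so x_{Mesa} = 31.2.
Then x_{Pike} = 33 − 0.25·31.2 = 25.2.

31.2, 25.2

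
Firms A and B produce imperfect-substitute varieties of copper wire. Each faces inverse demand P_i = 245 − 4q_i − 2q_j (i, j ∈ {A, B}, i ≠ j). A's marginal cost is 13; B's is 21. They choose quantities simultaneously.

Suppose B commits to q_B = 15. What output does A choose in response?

Firm A's profit: π = q_A(245 − 4q_A − 2q_B) − 13q_A.
∂π/∂q_A = 232 − 8q_A − 2q_B = 0 ⇒ q_A = 29 − 0.25q_B.
At q_B = 15: q_A = 29 − 0.25·15 = 25.25.

25.25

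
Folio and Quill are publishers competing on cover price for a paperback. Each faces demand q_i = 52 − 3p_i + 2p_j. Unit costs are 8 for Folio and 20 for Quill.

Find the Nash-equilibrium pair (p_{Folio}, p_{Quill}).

Folio's profit: π = (p_{Folio} − 8)(52 − 3p_{Folio} + 2p_{Quill}).
∂π/∂p_{Folio} = 76 − 6p_{Folio} + 2p_{Quill} = 0 ⇒ p_{Folio} = 38/3 + (1/3)p_{Quill}.
Similarly p_{Quill} = 56/3 + (1/3)p_{Folio}.
Solving the two reaction functions simultaneously: (1 − (1/3)(1/3))p_{Folio} = 38/3 + (1/3)·(56/3), so (8/9)p_{Folio} = 170/9 and p_{Folio} = 21.25.
Then p_{Quill} = 56/3 + (1/3)·21.25 = 25.75.

21.25, 25.75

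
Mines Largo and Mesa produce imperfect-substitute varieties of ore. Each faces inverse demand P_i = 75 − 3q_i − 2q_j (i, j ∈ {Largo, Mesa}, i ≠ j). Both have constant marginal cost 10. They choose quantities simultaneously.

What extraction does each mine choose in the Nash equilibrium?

Mine Largo's profit: π = q_{Largo}(75 − 3q_{Largo} − 2q_{Mesa}) − 10q_{Largo}.
∂π/∂q_{Largo} = 65 − 6q_{Largo} − 2q_{Mesa} = 0 ⇒ q_{Largo} = 65/6 − (1/3)q_{Mesa}.
The game is symmetric, so in equilibrium q_{Mesa} = q_{Largo}: the reaction function gives (4/3)q_{Largo} = 65/6, hence q_{Largo} = 8.125.

8.125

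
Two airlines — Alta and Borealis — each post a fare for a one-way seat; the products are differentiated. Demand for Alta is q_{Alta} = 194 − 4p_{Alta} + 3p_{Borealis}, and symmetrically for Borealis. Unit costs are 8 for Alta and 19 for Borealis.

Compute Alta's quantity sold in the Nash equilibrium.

158.4

Alta's profit: π = (p_{Alta} − 8)(194 − 4p_{Alta} + 3p_{Borealis}).
∂π/∂p_{Alta} = 226 − 8p_{Alta} + 3p_{Borealis} = 0 ⇒ p_{Alta} = 28.25 + 0.375p_{Borealis}.
Similarly p_{Borealis} = 33.75 + 0.375p_{Alta}.
Solving the two reaction functions simultaneously: (1 − (0.375)(0.375))p_{Alta} = 28.25 + 0.375·33.75, so (55/64)p_{Alta} = 1309/32 and p_{Alta} = 47.6.
Then p_{Borealis} = 33.75 + 0.375·47.6 = 51.6.
q_{Alta} = 194 − 4·47.6 + 3·51.6 = 158.4.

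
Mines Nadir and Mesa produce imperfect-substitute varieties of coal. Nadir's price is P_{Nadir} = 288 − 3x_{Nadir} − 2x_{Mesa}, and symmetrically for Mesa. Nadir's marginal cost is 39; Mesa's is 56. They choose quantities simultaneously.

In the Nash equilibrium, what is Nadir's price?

Mine Nadir's profit: π = x_{Nadir}(288 − 3x_{Nadir} − 2x_{Mesa}) − 39x_{Nadir}.
∂π/∂x_{Nadir} = 249 − 6x_{Nadir} − 2x_{Mesa} = 0 ⇒ x_{Nadir} = 41.5 − (1/3)x_{Mesa}.
Similarly x_{Mesa} = 116/3 − (1/3)x_{Nadir}.
Plugging x_{Mesa} into Nadir's best response: x_{Nadir} = 41.5 − (1/3)(116/3 − (1/3)x_{Nadir}) ⇒ (8/9)x_{Nadir} = 515/18, so x_{Nadir} = 32.1875.
Then x_{Mesa} = 116/3 − (1/3)·32.1875 = 27.9375.
P_{Nadir} = 288 − 3·32.1875 − 2·27.9375 = 135.5625.

135.5625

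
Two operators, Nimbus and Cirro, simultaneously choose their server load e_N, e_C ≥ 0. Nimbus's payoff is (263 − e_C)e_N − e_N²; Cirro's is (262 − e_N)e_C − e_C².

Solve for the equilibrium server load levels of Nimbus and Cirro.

Expanding Nimbus's payoff: 263e_N − e_Ce_N − e_N².
∂π/∂e_N = 263 − e_C − 2e_N = 0, so e_N = 131.5 − 0.5e_C.
Likewise for Cirro: e_C = 131 − 0.5e_N.
Substituting the second reaction function into the first: e_N = 131.5 − 0.5(131 − 0.5e_N), which gives 0.75e_N = 66 ⇒ e_N = 88.
Then e_C = 131 − 0.5·88 = 87.

88, 87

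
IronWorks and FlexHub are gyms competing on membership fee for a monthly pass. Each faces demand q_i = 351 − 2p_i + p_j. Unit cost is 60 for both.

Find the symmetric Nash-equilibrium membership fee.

157

IronWorks's profit: π = (p_{IronWorks} − 60)(351 − 2p_{IronWorks} + p_{FlexHub}).
∂π/∂p_{IronWorks} = 471 − 4p_{IronWorks} + p_{FlexHub} = 0 ⇒ p_{IronWorks} = 117.75 + 0.25p_{FlexHub}.
By symmetry p_{FlexHub} = p_{IronWorks}; substituting into the reaction function, 0.75p_{IronWorks} = 117.75 and p_{IronWorks} = 157.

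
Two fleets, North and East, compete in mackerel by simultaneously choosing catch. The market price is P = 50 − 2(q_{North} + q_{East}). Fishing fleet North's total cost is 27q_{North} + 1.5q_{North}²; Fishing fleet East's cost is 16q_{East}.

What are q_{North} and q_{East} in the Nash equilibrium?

Fishing fleet North's profit: π = q_{North}(50 − 2(q_{North} + q_{East})) − 27q_{North} − 1.5q_{North}².
∂π/∂q_{North} = 23 − 7q_{North} − 2q_{East} = 0, so q_{North} = 23/7 − (2/7)q_{East}.
For East: ∂π/∂q_{East} = 34 − 4q_{East} − 2q_{North} = 0 ⇒ q_{East} = 8.5 − 0.5q_{North}.
Substituting the second reaction function into the first: q_{North} = 23/7 − (2/7)(8.5 − 0.5q_{North}), which gives (6/7)q_{North} = 6/7 ⇒ q_{North} = 1.
Then q_{East} = 8.5 − 0.5·1 = 8.

1, 8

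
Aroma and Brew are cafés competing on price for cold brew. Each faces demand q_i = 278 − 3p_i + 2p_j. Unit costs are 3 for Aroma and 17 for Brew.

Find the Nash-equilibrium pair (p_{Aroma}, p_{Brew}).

Aroma's profit: π = (p_{Aroma} − 3)(278 − 3p_{Aroma} + 2p_{Brew}).
∂π/∂p_{Aroma} = 287 − 6p_{Aroma} + 2p_{Brew} = 0 ⇒ p_{Aroma} = 287/6 + (1/3)p_{Brew}.
Similarly p_{Brew} = 329/6 + (1/3)p_{Aroma}.
Substituting the second reaction function into the first: p_{Aroma} = 287/6 + (1/3)(329/6 + (1/3)p_{Aroma}), which gives (8/9)p_{Aroma} = 595/9 ⇒ p_{Aroma} = 74.375.
Then p_{Brew} = 329/6 + (1/3)·74.375 = 79.625.

74.375, 79.625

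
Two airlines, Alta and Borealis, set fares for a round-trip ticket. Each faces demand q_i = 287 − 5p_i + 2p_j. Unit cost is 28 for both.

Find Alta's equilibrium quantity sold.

Alta's profit: π = (p_{Alta} − 28)(287 − 5p_{Alta} + 2p_{Borealis}).
∂π/∂p_{Alta} = 427 − 10p_{Alta} + 2p_{Borealis} = 0 ⇒ p_{Alta} = 42.7 + 0.2p_{Borealis}.
By symmetry p_{Borealis} = p_{Alta}; substituting into the reaction function, 0.8p_{Alta} = 42.7 and p_{Alta} = 53.375.
q_{Alta} = 287 − 5·53.375 + 2·53.375 = 126.875.

126.875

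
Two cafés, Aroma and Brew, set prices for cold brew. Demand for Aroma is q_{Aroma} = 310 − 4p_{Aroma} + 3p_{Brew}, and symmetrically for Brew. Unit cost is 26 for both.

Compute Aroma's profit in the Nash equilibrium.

12904.96

Aroma's profit: π = (p_{Aroma} − 26)(310 − 4p_{Aroma} + 3p_{Brew}).
∂π/∂p_{Aroma} = 414 − 8p_{Aroma} + 3p_{Brew} = 0 ⇒ p_{Aroma} = 51.75 + 0.375p_{Brew}.
By symmetry p_{Brew} = p_{Aroma}; substituting into the reaction function, 0.625p_{Aroma} = 51.75 and p_{Aroma} = 82.8.
q_{Aroma} = 310 − 4·82.8 + 3·82.8 = 227.2.
Profit = (82.8 − 26)·227.2 = 12904.96.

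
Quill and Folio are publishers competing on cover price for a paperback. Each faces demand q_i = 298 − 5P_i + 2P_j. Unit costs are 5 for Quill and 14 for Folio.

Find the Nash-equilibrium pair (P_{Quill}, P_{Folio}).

41.3125, 45.0625

Quill's profit: π = (P_{Quill} − 5)(298 − 5P_{Quill} + 2P_{Folio}).
∂π/∂P_{Quill} = 323 − 10P_{Quill} + 2P_{Folio} = 0 ⇒ P_{Quill} = 32.3 + 0.2P_{Folio}.
Similarly P_{Folio} = 36.8 + 0.2P_{Quill}.
Substituting the second reaction function into the first: P_{Quill} = 32.3 + 0.2(36.8 + 0.2P_{Quill}), which gives 0.96P_{Quill} = 39.66 ⇒ P_{Quill} = 41.3125.
Then P_{Folio} = 36.8 + 0.2·41.3125 = 45.0625.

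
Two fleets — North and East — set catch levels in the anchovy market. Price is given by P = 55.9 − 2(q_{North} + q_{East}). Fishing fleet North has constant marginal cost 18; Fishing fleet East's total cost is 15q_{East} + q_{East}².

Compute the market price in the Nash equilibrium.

32.56

Fishing fleet North's profit: π = q_{North}(55.9 − 2(q_{North} + q_{East})) − 18q_{North}.
∂π/∂q_{North} = 37.9 − 4q_{North} − 2q_{East} = 0, so q_{North} = 9.475 − 0.5q_{East}.
For East: ∂π/∂q_{East} = 40.9 − 6q_{East} − 2q_{North} = 0 ⇒ q_{East} = 409/60 − (1/3)q_{North}.
Solving the two reaction functions simultaneously: (1 − (−0.5)(−1/3))q_{North} = 9.475 − 0.5·(409/60), so (5/6)q_{North} = 91/15 and q_{North} = 7.28.
Then q_{East} = 409/60 − (1/3)·7.28 = 4.39.
Equilibrium price: P = 55.9 − 2·11.67 = 32.56.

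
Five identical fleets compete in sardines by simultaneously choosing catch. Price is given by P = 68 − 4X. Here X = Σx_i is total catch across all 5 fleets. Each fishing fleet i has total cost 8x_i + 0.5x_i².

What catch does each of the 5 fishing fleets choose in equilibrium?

2.4

A representative fishing fleet's profit is π_i = x_i(68 − 4X) − 8x_i − 0.5x_i², with X = x_i + Σ_{j≠i} x_j.
First-order condition: 60 − 9x_i − 4Σ_{j≠i} x_j = 0.
With identical fishing fleets, set every x_j = x: then 60 − 9x − 16x = 0, i.e. x = 60/25 = 2.4.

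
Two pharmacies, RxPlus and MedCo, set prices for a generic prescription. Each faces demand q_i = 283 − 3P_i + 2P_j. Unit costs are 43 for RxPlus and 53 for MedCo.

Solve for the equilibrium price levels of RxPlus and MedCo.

104.875, 108.625

RxPlus's profit: π = (P_{RxPlus} − 43)(283 − 3P_{RxPlus} + 2P_{MedCo}).
∂π/∂P_{RxPlus} = 412 − 6P_{RxPlus} + 2P_{MedCo} = 0 ⇒ P_{RxPlus} = 206/3 + (1/3)P_{MedCo}.
Similarly P_{MedCo} = 221/3 + (1/3)P_{RxPlus}.
Solving the two reaction functions simultaneously: (1 − (1/3)(1/3))P_{RxPlus} = 206/3 + (1/3)·(221/3), so (8/9)P_{RxPlus} = 839/9 and P_{RxPlus} = 104.875.
Then P_{MedCo} = 221/3 + (1/3)·104.875 = 108.625.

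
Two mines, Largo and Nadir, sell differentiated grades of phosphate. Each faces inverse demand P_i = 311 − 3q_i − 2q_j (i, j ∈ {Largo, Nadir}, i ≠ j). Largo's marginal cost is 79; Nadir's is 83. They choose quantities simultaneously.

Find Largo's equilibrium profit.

2566.6875

Mine Largo's profit: π = q_{Largo}(311 − 3q_{Largo} − 2q_{Nadir}) − 79q_{Largo}.
∂π/∂q_{Largo} = 232 − 6q_{Largo} − 2q_{Nadir} = 0 ⇒ q_{Largo} = 116/3 − (1/3)q_{Nadir}.
Similarly q_{Nadir} = 38 − (1/3)q_{Largo}.
Plugging q_{Nadir} into Largo's best response: q_{Largo} = 116/3 − (1/3)(38 − (1/3)q_{Largo}) ⇒ (8/9)q_{Largo} = 26, so q_{Largo} = 29.25.
Then q_{Nadir} = 38 − (1/3)·29.25 = 28.25.
P_{Largo} = 311 − 3·29.25 − 2·28.25 = 166.75.
Profit = (166.75 − 79)·29.25 = 2566.6875.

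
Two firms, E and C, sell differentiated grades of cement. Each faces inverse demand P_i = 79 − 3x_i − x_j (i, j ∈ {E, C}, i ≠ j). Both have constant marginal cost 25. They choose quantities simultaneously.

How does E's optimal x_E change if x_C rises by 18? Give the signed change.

Firm E's profit: π = x_E(79 − 3x_E − x_C) − 25x_E.
∂π/∂x_E = 54 − 6x_E − x_C = 0 ⇒ x_E = 9 − (1/6)x_C.
The reaction-function slope is −1/6, so an 18-unit rise in x_C moves x_E by −1/6 × 18 = −3. E's best response falls — the actions are strategic substitutes.

-3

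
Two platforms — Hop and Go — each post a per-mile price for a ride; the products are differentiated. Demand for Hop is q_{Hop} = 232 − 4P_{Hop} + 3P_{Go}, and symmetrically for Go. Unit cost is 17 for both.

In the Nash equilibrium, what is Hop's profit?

Hop's profit: π = (P_{Hop} − 17)(232 − 4P_{Hop} + 3P_{Go}).
∂π/∂P_{Hop} = 300 − 8P_{Hop} + 3P_{Go} = 0 ⇒ P_{Hop} = 37.5 + 0.375P_{Go}.
Setting P_{Hop} = P_{Go} in the reaction function: P_{Hop} = 37.5 + 0.375P_{Hop}, so P_{Hop} = 37.5 / 0.625 = 60.
q_{Hop} = 232 − 4·60 + 3·60 = 172.
Profit = (60 − 17)·172 = 7396.

7396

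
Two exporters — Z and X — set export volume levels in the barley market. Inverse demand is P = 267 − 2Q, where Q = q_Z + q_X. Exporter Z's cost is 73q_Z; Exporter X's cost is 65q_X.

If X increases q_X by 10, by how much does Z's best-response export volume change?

Exporter Z's profit: π = q_Z(267 − 2(q_Z + q_X)) − 73q_Z.
∂π/∂q_Z = 194 − 4q_Z − 2q_X = 0, so q_Z = 48.5 − 0.5q_X.
The reaction-function slope is −0.5, so a 10-unit rise in q_X moves q_Z by −0.5 × 10 = −5. Z's best response falls — the actions are strategic substitutes.

-5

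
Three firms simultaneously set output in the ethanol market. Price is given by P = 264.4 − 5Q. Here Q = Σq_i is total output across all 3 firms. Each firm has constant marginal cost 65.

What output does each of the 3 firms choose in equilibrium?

A representative firm's profit is π_i = q_i(264.4 − 5Q) − 65q_i, with Q = q_i + Σ_{j≠i} q_j.
First-order condition: 199.4 − 10q_i − 5Σ_{j≠i} q_j = 0.
Imposing symmetry (q_j = q for all j) turns Σ_{j≠i} q_j into 2q, so 199.4 = 20q and q = 9.97.

9.97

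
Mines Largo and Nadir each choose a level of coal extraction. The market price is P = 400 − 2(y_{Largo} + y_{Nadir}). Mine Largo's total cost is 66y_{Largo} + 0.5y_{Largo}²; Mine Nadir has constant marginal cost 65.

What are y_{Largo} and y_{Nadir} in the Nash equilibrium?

41.625, 62.9375

Mine Largo's profit: π = y_{Largo}(400 − 2(y_{Largo} + y_{Nadir})) − 66y_{Largo} − 0.5y_{Largo}².
∂π/∂y_{Largo} = 334 − 5y_{Largo} − 2y_{Nadir} = 0, so y_{Largo} = 66.8 − 0.4y_{Nadir}.
For Nadir: ∂π/∂y_{Nadir} = 335 − 4y_{Nadir} − 2y_{Largo} = 0 ⇒ y_{Nadir} = 83.75 − 0.5y_{Largo}.
Solving the two reaction functions simultaneously: (1 − (−0.4)(−0.5))y_{Largo} = 66.8 − 0.4·83.75, so 0.8y_{Largo} = 33.3 and y_{Largo} = 41.625.
Then y_{Nadir} = 83.75 − 0.5·41.625 = 62.9375.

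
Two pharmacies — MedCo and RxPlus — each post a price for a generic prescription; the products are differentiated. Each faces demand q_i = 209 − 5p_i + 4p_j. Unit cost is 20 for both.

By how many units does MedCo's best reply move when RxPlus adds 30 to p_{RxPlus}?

12

MedCo's profit: π = (p_{MedCo} − 20)(209 − 5p_{MedCo} + 4p_{RxPlus}).
∂π/∂p_{MedCo} = 309 − 10p_{MedCo} + 4p_{RxPlus} = 0 ⇒ p_{MedCo} = 30.9 + 0.4p_{RxPlus}.
The reaction-function slope is 0.4, so a 30-unit rise in p_{RxPlus} moves p_{MedCo} by 0.4 × 30 = 12. MedCo's best response rises — the actions are strategic complements.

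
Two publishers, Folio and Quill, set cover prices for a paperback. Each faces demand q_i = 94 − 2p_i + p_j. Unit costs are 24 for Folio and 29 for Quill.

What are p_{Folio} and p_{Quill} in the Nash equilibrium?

48, 50

Folio's profit: π = (p_{Folio} − 24)(94 − 2p_{Folio} + p_{Quill}).
∂π/∂p_{Folio} = 142 − 4p_{Folio} + p_{Quill} = 0 ⇒ p_{Folio} = 35.5 + 0.25p_{Quill}.
Similarly p_{Quill} = 38 + 0.25p_{Folio}.
Solving the two reaction functions simultaneously: (1 − (0.25)(0.25))p_{Folio} = 35.5 + 0.25·38, so 0.9375p_{Folio} = 45 and p_{Folio} = 48.
Then p_{Quill} = 38 + 0.25·48 = 50.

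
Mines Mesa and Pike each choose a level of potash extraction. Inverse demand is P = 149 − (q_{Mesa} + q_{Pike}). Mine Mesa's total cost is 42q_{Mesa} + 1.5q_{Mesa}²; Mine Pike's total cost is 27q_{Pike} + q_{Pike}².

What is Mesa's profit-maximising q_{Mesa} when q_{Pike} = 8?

Mine Mesa's profit: π = q_{Mesa}(149 − (q_{Mesa} + q_{Pike})) − 42q_{Mesa} − 1.5q_{Mesa}².
∂π/∂q_{Mesa} = 107 − 5q_{Mesa} − q_{Pike} = 0, so q_{Mesa} = 21.4 − 0.2q_{Pike}.
At q_{Pike} = 8: q_{Mesa} = 21.4 − 0.2·8 = 19.8.

19.8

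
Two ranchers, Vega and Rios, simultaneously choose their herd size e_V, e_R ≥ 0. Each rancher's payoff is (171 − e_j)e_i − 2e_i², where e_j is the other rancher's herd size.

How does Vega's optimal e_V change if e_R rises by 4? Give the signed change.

-1

Vega's payoff is (171 − e_R)e_V − 2e_V².
∂π/∂e_V = 171 − e_R − 4e_V = 0, so e_V = 42.75 − 0.25e_R.
The reaction-function slope is −0.25, so a 4-unit rise in e_R moves e_V by −0.25 × 4 = −1. Vega's best response falls — the actions are strategic substitutes.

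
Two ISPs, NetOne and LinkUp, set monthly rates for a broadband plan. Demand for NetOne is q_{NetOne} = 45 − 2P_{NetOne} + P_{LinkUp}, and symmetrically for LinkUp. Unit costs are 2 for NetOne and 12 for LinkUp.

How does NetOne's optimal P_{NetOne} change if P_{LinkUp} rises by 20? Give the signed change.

NetOne's profit: π = (P_{NetOne} − 2)(45 − 2P_{NetOne} + P_{LinkUp}).
∂π/∂P_{NetOne} = 49 − 4P_{NetOne} + P_{LinkUp} = 0 ⇒ P_{NetOne} = 12.25 + 0.25P_{LinkUp}.
The reaction-function slope is 0.25, so a 20-unit rise in P_{LinkUp} moves P_{NetOne} by 0.25 × 20 = 5. NetOne's best response rises — the actions are strategic complements.

5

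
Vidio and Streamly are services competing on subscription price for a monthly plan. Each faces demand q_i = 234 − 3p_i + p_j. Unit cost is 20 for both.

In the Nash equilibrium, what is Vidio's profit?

Vidio's profit: π = (p_{Vidio} − 20)(234 − 3p_{Vidio} + p_{Streamly}).
∂π/∂p_{Vidio} = 294 − 6p_{Vidio} + p_{Streamly} = 0 ⇒ p_{Vidio} = 49 + (1/6)p_{Streamly}.
Setting p_{Vidio} = p_{Streamly} in the reaction function: p_{Vidio} = 49 + (1/6)p_{Vidio}, so p_{Vidio} = 49 / (5/6) = 58.8.
q_{Vidio} = 234 − 3·58.8 + 58.8 = 116.4.
Profit = (58.8 − 20)·116.4 = 4516.32.

4516.32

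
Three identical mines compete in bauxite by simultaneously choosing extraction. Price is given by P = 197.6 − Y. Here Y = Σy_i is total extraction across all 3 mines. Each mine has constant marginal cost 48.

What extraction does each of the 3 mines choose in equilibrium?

A representative mine's profit is π_i = y_i(197.6 − Y) − 48y_i, with Y = y_i + Σ_{j≠i} y_j.
First-order condition: 149.6 − 2y_i − Σ_{j≠i} y_j = 0.
Imposing symmetry (y_j = y for all j) turns Σ_{j≠i} y_j into 2y, so 149.6 = 4y and y = 37.4.

37.4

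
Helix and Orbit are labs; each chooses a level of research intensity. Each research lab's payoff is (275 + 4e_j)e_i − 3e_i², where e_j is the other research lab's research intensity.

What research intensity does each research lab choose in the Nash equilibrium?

Helix's payoff is (275 + 4e_O)e_H − 3e_H².
∂π/∂e_H = 275 + 4e_O − 6e_H = 0, so e_H = 275/6 + (2/3)e_O.
The game is symmetric, so in equilibrium e_O = e_H: the reaction function gives (1/3)e_H = 275/6, hence e_H = 137.5.

137.5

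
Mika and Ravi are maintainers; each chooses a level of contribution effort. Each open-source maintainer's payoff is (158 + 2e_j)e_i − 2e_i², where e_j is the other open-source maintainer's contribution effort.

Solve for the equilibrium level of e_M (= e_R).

79

Mika's payoff is (158 + 2e_R)e_M − 2e_M².
∂π/∂e_M = 158 + 2e_R − 4e_M = 0, so e_M = 39.5 + 0.5e_R.
The game is symmetric, so in equilibrium e_R = e_M: the reaction function gives 0.5e_M = 39.5, hence e_M = 79.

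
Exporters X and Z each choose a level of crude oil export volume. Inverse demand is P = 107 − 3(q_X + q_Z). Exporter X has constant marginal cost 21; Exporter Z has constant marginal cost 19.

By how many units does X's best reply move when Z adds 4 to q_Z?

-2

Exporter X's profit: π = q_X(107 − 3(q_X + q_Z)) − 21q_X.
∂π/∂q_X = 86 − 6q_X − 3q_Z = 0, so q_X = 43/3 − 0.5q_Z.
The reaction-function slope is −0.5, so a 4-unit rise in q_Z moves q_X by −0.5 × 4 = −2. X's best response falls — the actions are strategic substitutes.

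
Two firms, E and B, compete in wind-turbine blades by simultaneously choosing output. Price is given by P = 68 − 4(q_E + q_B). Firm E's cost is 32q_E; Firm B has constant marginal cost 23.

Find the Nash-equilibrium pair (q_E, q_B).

2.25, 4.5

Firm E's profit: π = q_E(68 − 4(q_E + q_B)) − 32q_E.
∂π/∂q_E = 36 − 8q_E − 4q_B = 0, so q_E = 4.5 − 0.5q_B.
By the same steps for B: q_B = 5.625 − 0.5q_E.
Solving the two reaction functions simultaneously: (1 − (−0.5)(−0.5))q_E = 4.5 − 0.5·5.625, so 0.75q_E = 1.6875 and q_E = 2.25.
Then q_B = 5.625 − 0.5·2.25 = 4.5.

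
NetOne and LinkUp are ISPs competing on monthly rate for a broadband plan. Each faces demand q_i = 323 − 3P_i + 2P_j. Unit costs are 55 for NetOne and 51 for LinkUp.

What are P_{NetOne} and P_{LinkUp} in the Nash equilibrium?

121.25, 119.75

NetOne's profit: π = (P_{NetOne} − 55)(323 − 3P_{NetOne} + 2P_{LinkUp}).
∂π/∂P_{NetOne} = 488 − 6P_{NetOne} + 2P_{LinkUp} = 0 ⇒ P_{NetOne} = 244/3 + (1/3)P_{LinkUp}.
Similarly P_{LinkUp} = 238/3 + (1/3)P_{NetOne}.
Substituting the second reaction function into the first: P_{NetOne} = 244/3 + (1/3)(238/3 + (1/3)P_{NetOne}), which gives (8/9)P_{NetOne} = 970/9 ⇒ P_{NetOne} = 121.25.
Then P_{LinkUp} = 238/3 + (1/3)·121.25 = 119.75.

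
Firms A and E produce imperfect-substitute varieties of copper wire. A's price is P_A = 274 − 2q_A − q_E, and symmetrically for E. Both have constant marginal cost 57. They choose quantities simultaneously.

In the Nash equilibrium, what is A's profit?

Firm A's profit: π = q_A(274 − 2q_A − q_E) − 57q_A.
∂π/∂q_A = 217 − 4q_A − q_E = 0 ⇒ q_A = 54.25 − 0.25q_E.
By symmetry q_E = q_A; substituting into the reaction function, 1.25q_A = 54.25 and q_A = 43.4.
P_A = 274 − 2·43.4 − 43.4 = 143.8.
Profit = (143.8 − 57)·43.4 = 3767.12.

3767.12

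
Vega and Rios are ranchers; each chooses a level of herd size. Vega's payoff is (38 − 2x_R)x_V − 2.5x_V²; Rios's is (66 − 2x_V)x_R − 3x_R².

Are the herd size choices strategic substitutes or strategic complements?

strategic substitutes

Expanding Vega's payoff: 38x_V − 2x_Rx_V − 2.5x_V².
∂π/∂x_V = 38 − 2x_R − 5x_V = 0, so x_V = 7.6 − 0.4x_R.
The best-response slope dx_V/dx_R = −0.4 < 0: the reaction function is downward-sloping, so the choices are strategic substitutes.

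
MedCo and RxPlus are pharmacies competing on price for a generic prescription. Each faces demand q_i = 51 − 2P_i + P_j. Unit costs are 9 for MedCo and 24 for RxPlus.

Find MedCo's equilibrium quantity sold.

MedCo's profit: π = (P_{MedCo} − 9)(51 − 2P_{MedCo} + P_{RxPlus}).
∂π/∂P_{MedCo} = 69 − 4P_{MedCo} + P_{RxPlus} = 0 ⇒ P_{MedCo} = 17.25 + 0.25P_{RxPlus}.
Similarly P_{RxPlus} = 24.75 + 0.25P_{MedCo}.
Substituting the second reaction function into the first: P_{MedCo} = 17.25 + 0.25(24.75 + 0.25P_{MedCo}), which gives 0.9375P_{MedCo} = 23.4375 ⇒ P_{MedCo} = 25.
Then P_{RxPlus} = 24.75 + 0.25·25 = 31.
q_{MedCo} = 51 − 2·25 + 31 = 32.

32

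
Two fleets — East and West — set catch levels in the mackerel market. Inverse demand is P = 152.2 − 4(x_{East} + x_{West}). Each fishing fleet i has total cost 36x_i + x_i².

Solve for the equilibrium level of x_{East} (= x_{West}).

8.3

Fishing fleet East's profit: π = x_{East}(152.2 − 4(x_{East} + x_{West})) − 36x_{East} − x_{East}².
∂π/∂x_{East} = 116.2 − 10x_{East} − 4x_{West} = 0, so x_{East} = 11.62 − 0.4x_{West}.
By symmetry x_{West} = x_{East}; substituting into the reaction function, 1.4x_{East} = 11.62 and x_{East} = 8.3.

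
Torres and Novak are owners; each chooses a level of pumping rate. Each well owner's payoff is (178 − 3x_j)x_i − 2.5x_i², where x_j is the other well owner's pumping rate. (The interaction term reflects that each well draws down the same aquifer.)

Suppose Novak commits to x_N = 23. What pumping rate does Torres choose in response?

21.8

Torres's payoff is (178 − 3x_N)x_T − 2.5x_T².
∂π/∂x_T = 178 − 3x_N − 5x_T = 0, so x_T = 35.6 − 0.6x_N.
At x_N = 23: x_T = 35.6 − 0.6·23 = 21.8.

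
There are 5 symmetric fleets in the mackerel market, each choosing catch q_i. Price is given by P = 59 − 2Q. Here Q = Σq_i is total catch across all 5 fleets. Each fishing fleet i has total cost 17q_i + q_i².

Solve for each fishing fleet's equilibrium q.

A representative fishing fleet's profit is π_i = q_i(59 − 2Q) − 17q_i − q_i², with Q = q_i + Σ_{j≠i} q_j.
First-order condition: 42 − 6q_i − 2Σ_{j≠i} q_j = 0.
With identical fishing fleets, set every q_j = q: then 42 − 6q − 8q = 0, i.e. q = 42/14 = 3.

3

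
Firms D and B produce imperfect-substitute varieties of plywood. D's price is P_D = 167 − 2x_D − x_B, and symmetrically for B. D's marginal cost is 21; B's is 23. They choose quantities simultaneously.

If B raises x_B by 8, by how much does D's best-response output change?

-2

Firm D's profit: π = x_D(167 − 2x_D − x_B) − 21x_D.
∂π/∂x_D = 146 − 4x_D − x_B = 0 ⇒ x_D = 36.5 − 0.25x_B.
The reaction-function slope is −0.25, so an 8-unit rise in x_B moves x_D by −0.25 × 8 = −2. D's best response falls — the actions are strategic substitutes.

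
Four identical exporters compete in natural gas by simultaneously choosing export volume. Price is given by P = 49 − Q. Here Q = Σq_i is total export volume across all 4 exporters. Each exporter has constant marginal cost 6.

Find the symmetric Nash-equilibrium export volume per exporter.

A representative exporter's profit is π_i = q_i(49 − Q) − 6q_i, with Q = q_i + Σ_{j≠i} q_j.
First-order condition: 43 − 2q_i − Σ_{j≠i} q_j = 0.
With identical exporters, set every q_j = q: then 43 − 2q − 3q = 0, i.e. q = 43/5 = 8.6.

8.6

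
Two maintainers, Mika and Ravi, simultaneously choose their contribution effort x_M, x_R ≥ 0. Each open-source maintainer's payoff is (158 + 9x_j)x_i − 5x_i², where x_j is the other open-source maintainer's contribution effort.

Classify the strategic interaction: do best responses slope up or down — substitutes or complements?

strategic complements

Mika's payoff is (158 + 9x_R)x_M − 5x_M².
∂π/∂x_M = 158 + 9x_R − 10x_M = 0, so x_M = 15.8 + 0.9x_R.
The best-response slope dx_M/dx_R = 0.9 > 0: the reaction function is upward-sloping, so the choices are strategic complements.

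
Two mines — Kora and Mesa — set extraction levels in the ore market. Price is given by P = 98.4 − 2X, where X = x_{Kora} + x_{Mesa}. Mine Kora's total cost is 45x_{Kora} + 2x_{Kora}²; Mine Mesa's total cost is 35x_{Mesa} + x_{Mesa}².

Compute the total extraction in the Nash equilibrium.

Mine Kora's profit: π = x_{Kora}(98.4 − 2(x_{Kora} + x_{Mesa})) − 45x_{Kora} − 2x_{Kora}².
∂π/∂x_{Kora} = 53.4 − 8x_{Kora} − 2x_{Mesa} = 0, so x_{Kora} = 6.675 − 0.25x_{Mesa}.
For Mesa: ∂π/∂x_{Mesa} = 63.4 − 6x_{Mesa} − 2x_{Kora} = 0 ⇒ x_{Mesa} = 317/30 − (1/3)x_{Kora}.
Solving the two reaction functions simultaneously: (1 − (−0.25)(−1/3))x_{Kora} = 6.675 − 0.25·(317/30), so (11/12)x_{Kora} = 121/30 and x_{Kora} = 4.4.
Then x_{Mesa} = 317/30 − (1/3)·4.4 = 9.1.
Total extraction: 4.4 + 9.1 = 13.5.

13.5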